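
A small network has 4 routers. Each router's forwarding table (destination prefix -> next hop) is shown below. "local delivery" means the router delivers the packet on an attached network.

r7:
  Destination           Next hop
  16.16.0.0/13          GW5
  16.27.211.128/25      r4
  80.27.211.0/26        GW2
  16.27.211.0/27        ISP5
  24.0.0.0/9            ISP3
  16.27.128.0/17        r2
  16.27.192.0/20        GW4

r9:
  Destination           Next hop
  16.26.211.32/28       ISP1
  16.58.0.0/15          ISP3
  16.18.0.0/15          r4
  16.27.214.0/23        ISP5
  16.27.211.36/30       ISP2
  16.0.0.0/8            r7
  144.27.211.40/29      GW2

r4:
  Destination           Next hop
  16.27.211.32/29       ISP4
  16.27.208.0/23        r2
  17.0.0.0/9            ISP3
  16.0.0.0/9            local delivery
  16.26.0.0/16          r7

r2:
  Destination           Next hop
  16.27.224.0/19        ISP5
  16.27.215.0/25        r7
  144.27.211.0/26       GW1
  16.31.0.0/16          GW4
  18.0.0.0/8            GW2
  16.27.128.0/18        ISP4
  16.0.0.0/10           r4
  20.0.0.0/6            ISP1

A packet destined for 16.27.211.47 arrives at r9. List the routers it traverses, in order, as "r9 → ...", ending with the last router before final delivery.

r9 → r7 → r2 → r4

At r9: longest match for 16.27.211.47 is 16.0.0.0/8 -> r7
At r7: longest match for 16.27.211.47 is 16.27.128.0/17 -> r2
At r2: longest match for 16.27.211.47 is 16.0.0.0/10 -> r4
At r4: longest match for 16.27.211.47 is 16.0.0.0/9 -> local delivery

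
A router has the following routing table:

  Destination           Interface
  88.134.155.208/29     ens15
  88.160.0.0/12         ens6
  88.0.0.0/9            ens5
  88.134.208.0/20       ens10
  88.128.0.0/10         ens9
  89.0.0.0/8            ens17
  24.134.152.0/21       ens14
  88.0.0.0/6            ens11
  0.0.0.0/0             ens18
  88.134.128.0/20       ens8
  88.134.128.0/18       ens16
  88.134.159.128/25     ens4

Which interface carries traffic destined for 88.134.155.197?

Routes whose prefix contains 88.134.155.197:
  0.0.0.0/0 (default, matches everything) -> ens18
  88.0.0.0/6 (88.0.0.0 - 91.255.255.255) -> ens11
  88.128.0.0/10 (88.128.0.0 - 88.191.255.255) -> ens9
  88.134.128.0/18 (88.134.128.0 - 88.134.191.255) -> ens16
More-specific entries that do NOT match:
  88.134.155.208/29 (88.134.155.208 - 88.134.155.215) does not contain 88.134.155.197
  88.134.159.128/25 (88.134.159.128 - 88.134.159.255) does not contain 88.134.155.197
  24.134.152.0/21 (24.134.152.0 - 24.134.159.255) does not contain 88.134.155.197
  88.134.208.0/20 (88.134.208.0 - 88.134.223.255) does not contain 88.134.155.197
  88.134.128.0/20 (88.134.128.0 - 88.134.143.255) does not contain 88.134.155.197
Longest matching prefix is /18 -> interface ens16.

ens16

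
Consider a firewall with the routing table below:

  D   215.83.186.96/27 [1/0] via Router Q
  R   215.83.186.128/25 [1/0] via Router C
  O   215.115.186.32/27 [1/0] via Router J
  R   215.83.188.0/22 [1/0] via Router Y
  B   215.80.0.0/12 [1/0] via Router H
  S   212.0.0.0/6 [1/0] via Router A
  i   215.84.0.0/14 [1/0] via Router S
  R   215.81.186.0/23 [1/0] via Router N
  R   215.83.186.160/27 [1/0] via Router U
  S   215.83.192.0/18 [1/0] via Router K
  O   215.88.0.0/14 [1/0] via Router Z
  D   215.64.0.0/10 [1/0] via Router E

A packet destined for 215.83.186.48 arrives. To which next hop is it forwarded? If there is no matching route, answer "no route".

Router H

Routes whose prefix contains 215.83.186.48:
  212.0.0.0/6 (212.0.0.0 - 215.255.255.255) -> Router A
  215.64.0.0/10 (215.64.0.0 - 215.127.255.255) -> Router E
  215.80.0.0/12 (215.80.0.0 - 215.95.255.255) -> Router H
More-specific entries that do NOT match:
  215.83.186.96/27 (215.83.186.96 - 215.83.186.127) does not contain 215.83.186.48
  215.115.186.32/27 (215.115.186.32 - 215.115.186.63) does not contain 215.83.186.48
  215.83.186.160/27 (215.83.186.160 - 215.83.186.191) does not contain 215.83.186.48
  215.83.186.128/25 (215.83.186.128 - 215.83.186.255) does not contain 215.83.186.48
  215.81.186.0/23 (215.81.186.0 - 215.81.187.255) does not contain 215.83.186.48
  215.83.188.0/22 (215.83.188.0 - 215.83.191.255) does not contain 215.83.186.48
  215.83.192.0/18 (215.83.192.0 - 215.83.255.255) does not contain 215.83.186.48
  215.84.0.0/14 (215.84.0.0 - 215.87.255.255) does not contain 215.83.186.48
  215.88.0.0/14 (215.88.0.0 - 215.91.255.255) does not contain 215.83.186.48
Longest matching prefix is /12 -> next hop Router H.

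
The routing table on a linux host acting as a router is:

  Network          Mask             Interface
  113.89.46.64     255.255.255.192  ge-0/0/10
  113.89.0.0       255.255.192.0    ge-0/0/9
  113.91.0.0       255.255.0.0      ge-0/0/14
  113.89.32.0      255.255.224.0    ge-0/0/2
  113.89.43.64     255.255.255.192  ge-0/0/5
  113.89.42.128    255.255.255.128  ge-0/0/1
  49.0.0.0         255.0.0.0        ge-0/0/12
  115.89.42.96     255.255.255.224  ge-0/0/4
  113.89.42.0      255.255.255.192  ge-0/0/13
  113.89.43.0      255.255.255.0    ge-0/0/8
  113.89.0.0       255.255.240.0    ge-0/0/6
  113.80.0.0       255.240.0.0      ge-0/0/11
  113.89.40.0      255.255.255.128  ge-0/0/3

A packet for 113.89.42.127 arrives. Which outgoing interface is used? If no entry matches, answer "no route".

Routes whose prefix contains 113.89.42.127:
  113.80.0.0/12 (113.80.0.0 - 113.95.255.255) -> ge-0/0/11
  113.89.0.0/18 (113.89.0.0 - 113.89.63.255) -> ge-0/0/9
  113.89.32.0/19 (113.89.32.0 - 113.89.63.255) -> ge-0/0/2
More-specific entries that do NOT match:
  115.89.42.96/27 (115.89.42.96 - 115.89.42.127) does not contain 113.89.42.127
  113.89.46.64/26 (113.89.46.64 - 113.89.46.127) does not contain 113.89.42.127
  113.89.43.64/26 (113.89.43.64 - 113.89.43.127) does not contain 113.89.42.127
  113.89.42.0/26 (113.89.42.0 - 113.89.42.63) does not contain 113.89.42.127
  113.89.42.128/25 (113.89.42.128 - 113.89.42.255) does not contain 113.89.42.127
  113.89.40.0/25 (113.89.40.0 - 113.89.40.127) does not contain 113.89.42.127
  113.89.43.0/24 (113.89.43.0 - 113.89.43.255) does not contain 113.89.42.127
  113.89.0.0/20 (113.89.0.0 - 113.89.15.255) does not contain 113.89.42.127
Longest matching prefix is /19 -> interface ge-0/0/2.

ge-0/0/2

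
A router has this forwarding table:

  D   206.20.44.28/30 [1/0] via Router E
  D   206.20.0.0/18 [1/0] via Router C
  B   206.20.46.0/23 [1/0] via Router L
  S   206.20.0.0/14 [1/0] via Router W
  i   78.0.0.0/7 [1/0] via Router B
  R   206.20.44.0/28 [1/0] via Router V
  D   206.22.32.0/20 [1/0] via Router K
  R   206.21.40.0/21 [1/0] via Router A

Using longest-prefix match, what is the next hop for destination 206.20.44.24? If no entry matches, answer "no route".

Routes whose prefix contains 206.20.44.24:
  206.20.0.0/14 (206.20.0.0 - 206.23.255.255) -> Router W
  206.20.0.0/18 (206.20.0.0 - 206.20.63.255) -> Router C
More-specific entries that do NOT match:
  206.20.44.28/30 (206.20.44.28 - 206.20.44.31) does not contain 206.20.44.24
  206.20.44.0/28 (206.20.44.0 - 206.20.44.15) does not contain 206.20.44.24
  206.20.46.0/23 (206.20.46.0 - 206.20.47.255) does not contain 206.20.44.24
  206.21.40.0/21 (206.21.40.0 - 206.21.47.255) does not contain 206.20.44.24
  206.22.32.0/20 (206.22.32.0 - 206.22.47.255) does not contain 206.20.44.24
Longest matching prefix is /18 -> next hop Router C.

Router C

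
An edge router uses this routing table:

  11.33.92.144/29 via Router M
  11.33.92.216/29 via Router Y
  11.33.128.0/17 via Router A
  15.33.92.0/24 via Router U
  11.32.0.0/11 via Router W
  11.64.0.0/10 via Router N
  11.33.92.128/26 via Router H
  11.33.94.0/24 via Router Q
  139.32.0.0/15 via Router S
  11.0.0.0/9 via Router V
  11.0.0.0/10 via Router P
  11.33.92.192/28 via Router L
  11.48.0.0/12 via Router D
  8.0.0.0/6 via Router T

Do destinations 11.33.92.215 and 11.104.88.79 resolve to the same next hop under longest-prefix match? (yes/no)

no

11.33.92.215: longest match 11.32.0.0/11 -> Router W
11.104.88.79: longest match 11.64.0.0/10 -> Router N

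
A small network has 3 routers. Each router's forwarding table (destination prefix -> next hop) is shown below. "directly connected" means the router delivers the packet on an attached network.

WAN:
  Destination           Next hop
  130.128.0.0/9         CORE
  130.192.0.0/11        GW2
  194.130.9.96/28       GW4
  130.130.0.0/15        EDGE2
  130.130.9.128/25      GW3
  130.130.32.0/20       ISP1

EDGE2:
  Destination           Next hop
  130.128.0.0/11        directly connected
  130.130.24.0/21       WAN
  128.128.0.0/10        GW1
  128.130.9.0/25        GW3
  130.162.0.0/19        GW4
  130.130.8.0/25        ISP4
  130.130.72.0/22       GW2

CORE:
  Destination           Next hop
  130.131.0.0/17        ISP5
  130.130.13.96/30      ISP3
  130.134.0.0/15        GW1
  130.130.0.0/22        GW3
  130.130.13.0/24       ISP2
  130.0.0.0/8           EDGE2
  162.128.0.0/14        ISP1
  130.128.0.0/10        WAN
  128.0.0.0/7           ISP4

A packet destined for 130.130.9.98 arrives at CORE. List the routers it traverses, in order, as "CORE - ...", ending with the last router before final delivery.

CORE - WAN - EDGE2

At CORE: longest match for 130.130.9.98 is 130.128.0.0/10 -> WAN
At WAN: longest match for 130.130.9.98 is 130.130.0.0/15 -> EDGE2
At EDGE2: longest match for 130.130.9.98 is 130.128.0.0/11 -> directly connected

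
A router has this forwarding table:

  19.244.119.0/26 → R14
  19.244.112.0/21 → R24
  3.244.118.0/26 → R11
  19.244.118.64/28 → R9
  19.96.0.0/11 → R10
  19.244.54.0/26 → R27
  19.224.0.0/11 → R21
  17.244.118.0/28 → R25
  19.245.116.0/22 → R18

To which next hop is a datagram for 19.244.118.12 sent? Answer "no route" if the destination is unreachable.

Routes whose prefix contains 19.244.118.12:
  19.224.0.0/11 (19.224.0.0 - 19.255.255.255) -> R21
  19.244.112.0/21 (19.244.112.0 - 19.244.119.255) -> R24
More-specific entries that do NOT match:
  19.244.118.64/28 (19.244.118.64 - 19.244.118.79) does not contain 19.244.118.12
  17.244.118.0/28 (17.244.118.0 - 17.244.118.15) does not contain 19.244.118.12
  19.244.119.0/26 (19.244.119.0 - 19.244.119.63) does not contain 19.244.118.12
  3.244.118.0/26 (3.244.118.0 - 3.244.118.63) does not contain 19.244.118.12
  19.244.54.0/26 (19.244.54.0 - 19.244.54.63) does not contain 19.244.118.12
  19.245.116.0/22 (19.245.116.0 - 19.245.119.255) does not contain 19.244.118.12
Longest matching prefix is /21 -> next hop R24.

R24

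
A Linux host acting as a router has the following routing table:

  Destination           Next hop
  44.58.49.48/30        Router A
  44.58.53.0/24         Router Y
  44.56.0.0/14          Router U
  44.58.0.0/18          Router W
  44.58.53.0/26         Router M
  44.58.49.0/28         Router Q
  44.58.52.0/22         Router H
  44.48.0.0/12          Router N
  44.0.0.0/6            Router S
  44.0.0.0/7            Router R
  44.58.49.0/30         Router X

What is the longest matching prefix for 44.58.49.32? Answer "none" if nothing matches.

Entries matching 44.58.49.32:
  44.0.0.0/6 (44.0.0.0 - 47.255.255.255)
  44.0.0.0/7 (44.0.0.0 - 45.255.255.255)
  44.48.0.0/12 (44.48.0.0 - 44.63.255.255)
  44.56.0.0/14 (44.56.0.0 - 44.59.255.255)
  44.58.0.0/18 (44.58.0.0 - 44.58.63.255)
Most specific is 44.58.0.0/18.

44.58.0.0/18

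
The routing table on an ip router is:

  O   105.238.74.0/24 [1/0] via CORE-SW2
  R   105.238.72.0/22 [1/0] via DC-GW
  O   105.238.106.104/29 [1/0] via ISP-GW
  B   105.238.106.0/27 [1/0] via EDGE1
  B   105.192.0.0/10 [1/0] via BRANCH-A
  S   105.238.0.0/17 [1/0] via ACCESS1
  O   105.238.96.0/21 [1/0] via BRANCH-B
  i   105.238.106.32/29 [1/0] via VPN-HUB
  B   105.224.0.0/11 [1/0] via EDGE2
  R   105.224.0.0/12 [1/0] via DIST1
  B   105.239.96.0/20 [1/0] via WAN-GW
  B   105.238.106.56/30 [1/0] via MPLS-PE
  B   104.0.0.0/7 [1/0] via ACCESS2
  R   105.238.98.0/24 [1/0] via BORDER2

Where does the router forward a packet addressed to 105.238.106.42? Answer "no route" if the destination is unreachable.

Routes whose prefix contains 105.238.106.42:
  104.0.0.0/7 (104.0.0.0 - 105.255.255.255) -> ACCESS2
  105.192.0.0/10 (105.192.0.0 - 105.255.255.255) -> BRANCH-A
  105.224.0.0/11 (105.224.0.0 - 105.255.255.255) -> EDGE2
  105.224.0.0/12 (105.224.0.0 - 105.239.255.255) -> DIST1
  105.238.0.0/17 (105.238.0.0 - 105.238.127.255) -> ACCESS1
More-specific entries that do NOT match:
  105.238.106.56/30 (105.238.106.56 - 105.238.106.59) does not contain 105.238.106.42
  105.238.106.104/29 (105.238.106.104 - 105.238.106.111) does not contain 105.238.106.42
  105.238.106.32/29 (105.238.106.32 - 105.238.106.39) does not contain 105.238.106.42
  105.238.106.0/27 (105.238.106.0 - 105.238.106.31) does not contain 105.238.106.42
  105.238.74.0/24 (105.238.74.0 - 105.238.74.255) does not contain 105.238.106.42
  105.238.98.0/24 (105.238.98.0 - 105.238.98.255) does not contain 105.238.106.42
  105.238.72.0/22 (105.238.72.0 - 105.238.75.255) does not contain 105.238.106.42
  105.238.96.0/21 (105.238.96.0 - 105.238.103.255) does not contain 105.238.106.42
  105.239.96.0/20 (105.239.96.0 - 105.239.111.255) does not contain 105.238.106.42
Longest matching prefix is /17 -> next hop ACCESS1.

ACCESS1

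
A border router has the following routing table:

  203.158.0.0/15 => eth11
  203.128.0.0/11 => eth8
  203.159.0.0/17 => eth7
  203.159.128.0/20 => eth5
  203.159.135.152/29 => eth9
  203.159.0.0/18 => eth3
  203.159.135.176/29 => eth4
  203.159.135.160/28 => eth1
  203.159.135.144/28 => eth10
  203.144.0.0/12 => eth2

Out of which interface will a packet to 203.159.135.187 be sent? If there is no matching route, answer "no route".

eth5

Routes whose prefix contains 203.159.135.187:
  203.128.0.0/11 (203.128.0.0 - 203.159.255.255) -> eth8
  203.144.0.0/12 (203.144.0.0 - 203.159.255.255) -> eth2
  203.158.0.0/15 (203.158.0.0 - 203.159.255.255) -> eth11
  203.159.128.0/20 (203.159.128.0 - 203.159.143.255) -> eth5
More-specific entries that do NOT match:
  203.159.135.152/29 (203.159.135.152 - 203.159.135.159) does not contain 203.159.135.187
  203.159.135.176/29 (203.159.135.176 - 203.159.135.183) does not contain 203.159.135.187
  203.159.135.160/28 (203.159.135.160 - 203.159.135.175) does not contain 203.159.135.187
  203.159.135.144/28 (203.159.135.144 - 203.159.135.159) does not contain 203.159.135.187
Longest matching prefix is /20 -> interface eth5.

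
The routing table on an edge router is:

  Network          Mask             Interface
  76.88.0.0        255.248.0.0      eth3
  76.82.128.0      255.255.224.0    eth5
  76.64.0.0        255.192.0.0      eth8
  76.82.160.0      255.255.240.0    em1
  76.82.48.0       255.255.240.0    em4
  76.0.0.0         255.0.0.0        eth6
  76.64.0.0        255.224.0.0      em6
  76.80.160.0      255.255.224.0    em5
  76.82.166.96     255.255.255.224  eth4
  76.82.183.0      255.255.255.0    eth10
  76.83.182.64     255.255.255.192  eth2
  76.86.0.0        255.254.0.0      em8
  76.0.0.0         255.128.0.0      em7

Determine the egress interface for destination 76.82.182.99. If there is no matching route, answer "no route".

em6

Routes whose prefix contains 76.82.182.99:
  76.0.0.0/8 (76.0.0.0 - 76.255.255.255) -> eth6
  76.0.0.0/9 (76.0.0.0 - 76.127.255.255) -> em7
  76.64.0.0/10 (76.64.0.0 - 76.127.255.255) -> eth8
  76.64.0.0/11 (76.64.0.0 - 76.95.255.255) -> em6
More-specific entries that do NOT match:
  76.82.166.96/27 (76.82.166.96 - 76.82.166.127) does not contain 76.82.182.99
  76.83.182.64/26 (76.83.182.64 - 76.83.182.127) does not contain 76.82.182.99
  76.82.183.0/24 (76.82.183.0 - 76.82.183.255) does not contain 76.82.182.99
  76.82.160.0/20 (76.82.160.0 - 76.82.175.255) does not contain 76.82.182.99
  76.82.48.0/20 (76.82.48.0 - 76.82.63.255) does not contain 76.82.182.99
  76.82.128.0/19 (76.82.128.0 - 76.82.159.255) does not contain 76.82.182.99
  76.80.160.0/19 (76.80.160.0 - 76.80.191.255) does not contain 76.82.182.99
  76.86.0.0/15 (76.86.0.0 - 76.87.255.255) does not contain 76.82.182.99
  76.88.0.0/13 (76.88.0.0 - 76.95.255.255) does not contain 76.82.182.99
Longest matching prefix is /11 -> interface em6.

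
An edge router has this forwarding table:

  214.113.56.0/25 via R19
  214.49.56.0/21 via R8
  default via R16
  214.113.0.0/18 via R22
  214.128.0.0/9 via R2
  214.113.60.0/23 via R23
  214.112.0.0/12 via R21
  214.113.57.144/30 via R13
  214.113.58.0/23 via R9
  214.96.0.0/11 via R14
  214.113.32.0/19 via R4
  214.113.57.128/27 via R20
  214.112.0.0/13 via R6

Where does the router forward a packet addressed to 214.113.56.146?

Routes whose prefix contains 214.113.56.146:
  0.0.0.0/0 (default, matches everything) -> R16
  214.96.0.0/11 (214.96.0.0 - 214.127.255.255) -> R14
  214.112.0.0/12 (214.112.0.0 - 214.127.255.255) -> R21
  214.112.0.0/13 (214.112.0.0 - 214.119.255.255) -> R6
  214.113.0.0/18 (214.113.0.0 - 214.113.63.255) -> R22
  214.113.32.0/19 (214.113.32.0 - 214.113.63.255) -> R4
More-specific entries that do NOT match:
  214.113.57.144/30 (214.113.57.144 - 214.113.57.147) does not contain 214.113.56.146
  214.113.57.128/27 (214.113.57.128 - 214.113.57.159) does not contain 214.113.56.146
  214.113.56.0/25 (214.113.56.0 - 214.113.56.127) does not contain 214.113.56.146
  214.113.60.0/23 (214.113.60.0 - 214.113.61.255) does not contain 214.113.56.146
  214.113.58.0/23 (214.113.58.0 - 214.113.59.255) does not contain 214.113.56.146
  214.49.56.0/21 (214.49.56.0 - 214.49.63.255) does not contain 214.113.56.146
Longest matching prefix is /19 -> next hop R4.

R4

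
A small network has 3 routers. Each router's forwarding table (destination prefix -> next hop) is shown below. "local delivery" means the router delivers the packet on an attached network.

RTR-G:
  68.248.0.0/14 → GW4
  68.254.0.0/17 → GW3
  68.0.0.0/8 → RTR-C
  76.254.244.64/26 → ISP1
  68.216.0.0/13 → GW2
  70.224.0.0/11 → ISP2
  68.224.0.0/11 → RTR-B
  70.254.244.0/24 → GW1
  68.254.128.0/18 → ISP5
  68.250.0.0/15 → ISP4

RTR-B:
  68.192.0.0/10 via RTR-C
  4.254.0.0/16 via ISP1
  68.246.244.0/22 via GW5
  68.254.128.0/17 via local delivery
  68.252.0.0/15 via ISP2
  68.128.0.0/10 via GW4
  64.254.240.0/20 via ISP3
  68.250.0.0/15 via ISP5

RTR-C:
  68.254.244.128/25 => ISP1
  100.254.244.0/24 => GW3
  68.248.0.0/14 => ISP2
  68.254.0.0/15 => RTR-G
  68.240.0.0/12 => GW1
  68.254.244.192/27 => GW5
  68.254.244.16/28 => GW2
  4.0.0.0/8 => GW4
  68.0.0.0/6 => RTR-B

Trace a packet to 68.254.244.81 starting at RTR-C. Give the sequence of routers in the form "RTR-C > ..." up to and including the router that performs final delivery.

RTR-C > RTR-G > RTR-B

At RTR-C: longest match for 68.254.244.81 is 68.254.0.0/15 -> RTR-G
At RTR-G: longest match for 68.254.244.81 is 68.224.0.0/11 -> RTR-B
At RTR-B: longest match for 68.254.244.81 is 68.254.128.0/17 -> local delivery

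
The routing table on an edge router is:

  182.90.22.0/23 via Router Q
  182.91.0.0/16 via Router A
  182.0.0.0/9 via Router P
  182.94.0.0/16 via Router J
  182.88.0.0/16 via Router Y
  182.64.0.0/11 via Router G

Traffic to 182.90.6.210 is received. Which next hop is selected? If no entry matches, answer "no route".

Routes whose prefix contains 182.90.6.210:
  182.0.0.0/9 (182.0.0.0 - 182.127.255.255) -> Router P
  182.64.0.0/11 (182.64.0.0 - 182.95.255.255) -> Router G
More-specific entries that do NOT match:
  182.90.22.0/23 (182.90.22.0 - 182.90.23.255) does not contain 182.90.6.210
  182.91.0.0/16 (182.91.0.0 - 182.91.255.255) does not contain 182.90.6.210
  182.94.0.0/16 (182.94.0.0 - 182.94.255.255) does not contain 182.90.6.210
  182.88.0.0/16 (182.88.0.0 - 182.88.255.255) does not contain 182.90.6.210
Longest matching prefix is /11 -> next hop Router G.

Router G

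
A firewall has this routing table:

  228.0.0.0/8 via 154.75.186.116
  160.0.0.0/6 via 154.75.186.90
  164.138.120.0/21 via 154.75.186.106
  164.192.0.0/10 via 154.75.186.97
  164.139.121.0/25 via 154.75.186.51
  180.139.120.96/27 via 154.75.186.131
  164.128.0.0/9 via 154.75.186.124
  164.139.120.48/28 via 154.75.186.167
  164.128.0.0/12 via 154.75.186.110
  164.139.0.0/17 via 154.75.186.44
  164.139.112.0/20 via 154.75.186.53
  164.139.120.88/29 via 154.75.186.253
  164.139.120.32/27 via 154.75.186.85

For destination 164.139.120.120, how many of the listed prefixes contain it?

4

Prefixes containing 164.139.120.120:
  164.128.0.0/9 (164.128.0.0 - 164.255.255.255)
  164.128.0.0/12 (164.128.0.0 - 164.143.255.255)
  164.139.0.0/17 (164.139.0.0 - 164.139.127.255)
  164.139.112.0/20 (164.139.112.0 - 164.139.127.255)
Total matching entries: 4.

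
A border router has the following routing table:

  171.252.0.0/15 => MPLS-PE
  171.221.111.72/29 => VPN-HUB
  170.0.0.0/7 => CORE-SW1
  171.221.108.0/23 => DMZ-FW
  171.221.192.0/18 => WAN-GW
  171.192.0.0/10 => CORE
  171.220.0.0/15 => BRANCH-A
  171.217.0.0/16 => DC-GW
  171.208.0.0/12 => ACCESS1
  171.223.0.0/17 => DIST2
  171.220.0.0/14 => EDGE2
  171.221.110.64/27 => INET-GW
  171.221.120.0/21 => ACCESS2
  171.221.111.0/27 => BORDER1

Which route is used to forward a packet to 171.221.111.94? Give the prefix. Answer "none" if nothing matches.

Entries matching 171.221.111.94:
  170.0.0.0/7 (170.0.0.0 - 171.255.255.255)
  171.192.0.0/10 (171.192.0.0 - 171.255.255.255)
  171.208.0.0/12 (171.208.0.0 - 171.223.255.255)
  171.220.0.0/14 (171.220.0.0 - 171.223.255.255)
  171.220.0.0/15 (171.220.0.0 - 171.221.255.255)
Most specific is 171.220.0.0/15.

171.220.0.0/15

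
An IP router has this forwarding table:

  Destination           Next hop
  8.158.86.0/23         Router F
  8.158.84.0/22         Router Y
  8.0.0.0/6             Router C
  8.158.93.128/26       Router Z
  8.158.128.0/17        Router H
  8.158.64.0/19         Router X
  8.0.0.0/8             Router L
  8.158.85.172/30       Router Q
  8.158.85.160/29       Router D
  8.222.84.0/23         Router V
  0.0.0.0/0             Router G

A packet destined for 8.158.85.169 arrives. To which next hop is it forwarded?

Router Y

Routes whose prefix contains 8.158.85.169:
  0.0.0.0/0 (default, matches everything) -> Router G
  8.0.0.0/6 (8.0.0.0 - 11.255.255.255) -> Router C
  8.0.0.0/8 (8.0.0.0 - 8.255.255.255) -> Router L
  8.158.64.0/19 (8.158.64.0 - 8.158.95.255) -> Router X
  8.158.84.0/22 (8.158.84.0 - 8.158.87.255) -> Router Y
More-specific entries that do NOT match:
  8.158.85.172/30 (8.158.85.172 - 8.158.85.175) does not contain 8.158.85.169
  8.158.85.160/29 (8.158.85.160 - 8.158.85.167) does not contain 8.158.85.169
  8.158.93.128/26 (8.158.93.128 - 8.158.93.191) does not contain 8.158.85.169
  8.158.86.0/23 (8.158.86.0 - 8.158.87.255) does not contain 8.158.85.169
  8.222.84.0/23 (8.222.84.0 - 8.222.85.255) does not contain 8.158.85.169
Longest matching prefix is /22 -> next hop Router Y.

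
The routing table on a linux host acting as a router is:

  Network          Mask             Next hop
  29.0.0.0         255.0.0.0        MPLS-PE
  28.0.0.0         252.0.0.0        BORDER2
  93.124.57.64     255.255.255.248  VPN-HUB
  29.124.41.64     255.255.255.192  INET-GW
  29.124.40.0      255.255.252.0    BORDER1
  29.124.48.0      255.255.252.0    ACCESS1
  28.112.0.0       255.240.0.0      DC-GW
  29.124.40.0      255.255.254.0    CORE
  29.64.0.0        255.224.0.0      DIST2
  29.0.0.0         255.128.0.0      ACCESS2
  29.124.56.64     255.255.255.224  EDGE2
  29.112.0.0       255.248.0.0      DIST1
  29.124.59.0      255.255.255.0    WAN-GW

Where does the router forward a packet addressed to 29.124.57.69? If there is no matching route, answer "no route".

ACCESS2

Routes whose prefix contains 29.124.57.69:
  28.0.0.0/6 (28.0.0.0 - 31.255.255.255) -> BORDER2
  29.0.0.0/8 (29.0.0.0 - 29.255.255.255) -> MPLS-PE
  29.0.0.0/9 (29.0.0.0 - 29.127.255.255) -> ACCESS2
More-specific entries that do NOT match:
  93.124.57.64/29 (93.124.57.64 - 93.124.57.71) does not contain 29.124.57.69
  29.124.56.64/27 (29.124.56.64 - 29.124.56.95) does not contain 29.124.57.69
  29.124.41.64/26 (29.124.41.64 - 29.124.41.127) does not contain 29.124.57.69
  29.124.59.0/24 (29.124.59.0 - 29.124.59.255) does not contain 29.124.57.69
  29.124.40.0/23 (29.124.40.0 - 29.124.41.255) does not contain 29.124.57.69
  29.124.40.0/22 (29.124.40.0 - 29.124.43.255) does not contain 29.124.57.69
  29.124.48.0/22 (29.124.48.0 - 29.124.51.255) does not contain 29.124.57.69
  29.112.0.0/13 (29.112.0.0 - 29.119.255.255) does not contain 29.124.57.69
  28.112.0.0/12 (28.112.0.0 - 28.127.255.255) does not contain 29.124.57.69
  29.64.0.0/11 (29.64.0.0 - 29.95.255.255) does not contain 29.124.57.69
Longest matching prefix is /9 -> next hop ACCESS2.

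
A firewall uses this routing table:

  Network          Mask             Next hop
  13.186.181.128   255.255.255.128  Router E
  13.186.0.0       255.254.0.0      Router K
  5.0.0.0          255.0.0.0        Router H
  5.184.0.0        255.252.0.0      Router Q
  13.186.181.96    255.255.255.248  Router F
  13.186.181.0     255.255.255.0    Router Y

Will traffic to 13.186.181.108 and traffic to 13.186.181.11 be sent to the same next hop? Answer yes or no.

13.186.181.108: longest match 13.186.181.0/24 -> Router Y
13.186.181.11: longest match 13.186.181.0/24 -> Router Y

yes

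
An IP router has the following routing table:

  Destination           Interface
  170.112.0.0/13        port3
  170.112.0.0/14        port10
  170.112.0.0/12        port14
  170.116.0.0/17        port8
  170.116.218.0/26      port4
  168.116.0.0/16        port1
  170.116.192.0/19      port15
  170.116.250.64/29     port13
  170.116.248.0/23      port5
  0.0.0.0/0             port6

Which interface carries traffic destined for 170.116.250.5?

port3

Routes whose prefix contains 170.116.250.5:
  0.0.0.0/0 (default, matches everything) -> port6
  170.112.0.0/12 (170.112.0.0 - 170.127.255.255) -> port14
  170.112.0.0/13 (170.112.0.0 - 170.119.255.255) -> port3
More-specific entries that do NOT match:
  170.116.250.64/29 (170.116.250.64 - 170.116.250.71) does not contain 170.116.250.5
  170.116.218.0/26 (170.116.218.0 - 170.116.218.63) does not contain 170.116.250.5
  170.116.248.0/23 (170.116.248.0 - 170.116.249.255) does not contain 170.116.250.5
  170.116.192.0/19 (170.116.192.0 - 170.116.223.255) does not contain 170.116.250.5
  170.116.0.0/17 (170.116.0.0 - 170.116.127.255) does not contain 170.116.250.5
  168.116.0.0/16 (168.116.0.0 - 168.116.255.255) does not contain 170.116.250.5
  170.112.0.0/14 (170.112.0.0 - 170.115.255.255) does not contain 170.116.250.5
Longest matching prefix is /13 -> interface port3.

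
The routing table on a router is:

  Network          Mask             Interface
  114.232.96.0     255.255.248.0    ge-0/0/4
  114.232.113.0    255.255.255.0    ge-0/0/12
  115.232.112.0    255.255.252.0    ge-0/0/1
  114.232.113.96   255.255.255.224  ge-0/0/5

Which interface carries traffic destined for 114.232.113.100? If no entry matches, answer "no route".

Routes whose prefix contains 114.232.113.100:
  114.232.113.0/24 (114.232.113.0 - 114.232.113.255) -> ge-0/0/12
  114.232.113.96/27 (114.232.113.96 - 114.232.113.127) -> ge-0/0/5
Longest matching prefix is /27 -> interface ge-0/0/5.

ge-0/0/5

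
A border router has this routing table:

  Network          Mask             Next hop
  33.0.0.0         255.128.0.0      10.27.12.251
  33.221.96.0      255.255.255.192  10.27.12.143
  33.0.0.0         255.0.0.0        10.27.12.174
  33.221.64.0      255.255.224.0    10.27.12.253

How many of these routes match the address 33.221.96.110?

Prefixes containing 33.221.96.110:
  33.0.0.0/8 (33.0.0.0 - 33.255.255.255)
Total matching entries: 1.

1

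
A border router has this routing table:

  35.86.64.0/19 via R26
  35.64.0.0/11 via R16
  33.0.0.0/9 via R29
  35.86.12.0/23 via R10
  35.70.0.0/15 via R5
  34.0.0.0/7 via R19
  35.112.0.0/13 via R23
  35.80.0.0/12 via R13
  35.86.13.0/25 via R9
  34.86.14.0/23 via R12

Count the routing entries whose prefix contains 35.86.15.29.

Prefixes containing 35.86.15.29:
  34.0.0.0/7 (34.0.0.0 - 35.255.255.255)
  35.64.0.0/11 (35.64.0.0 - 35.95.255.255)
  35.80.0.0/12 (35.80.0.0 - 35.95.255.255)
Total matching entries: 3.

3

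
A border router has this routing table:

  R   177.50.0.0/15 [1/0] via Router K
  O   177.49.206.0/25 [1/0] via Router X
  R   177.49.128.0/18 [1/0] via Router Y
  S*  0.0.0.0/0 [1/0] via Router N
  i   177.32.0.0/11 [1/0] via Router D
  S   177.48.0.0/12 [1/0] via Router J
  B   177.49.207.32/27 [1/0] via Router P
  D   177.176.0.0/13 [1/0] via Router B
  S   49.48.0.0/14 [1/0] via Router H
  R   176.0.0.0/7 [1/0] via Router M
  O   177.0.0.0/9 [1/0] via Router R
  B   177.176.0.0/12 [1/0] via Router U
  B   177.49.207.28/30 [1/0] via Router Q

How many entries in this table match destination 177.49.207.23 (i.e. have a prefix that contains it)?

Prefixes containing 177.49.207.23:
  0.0.0.0/0 (default, matches everything)
  176.0.0.0/7 (176.0.0.0 - 177.255.255.255)
  177.0.0.0/9 (177.0.0.0 - 177.127.255.255)
  177.32.0.0/11 (177.32.0.0 - 177.63.255.255)
  177.48.0.0/12 (177.48.0.0 - 177.63.255.255)
Total matching entries: 5.

5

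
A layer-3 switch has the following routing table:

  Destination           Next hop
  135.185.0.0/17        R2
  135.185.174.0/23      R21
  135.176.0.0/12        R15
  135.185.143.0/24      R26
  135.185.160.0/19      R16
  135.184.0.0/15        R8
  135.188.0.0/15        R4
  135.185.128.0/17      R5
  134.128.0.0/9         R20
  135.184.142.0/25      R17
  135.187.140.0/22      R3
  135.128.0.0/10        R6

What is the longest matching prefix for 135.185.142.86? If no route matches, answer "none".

135.185.128.0/17

Entries matching 135.185.142.86:
  135.128.0.0/10 (135.128.0.0 - 135.191.255.255)
  135.176.0.0/12 (135.176.0.0 - 135.191.255.255)
  135.184.0.0/15 (135.184.0.0 - 135.185.255.255)
  135.185.128.0/17 (135.185.128.0 - 135.185.255.255)
Most specific is 135.185.128.0/17.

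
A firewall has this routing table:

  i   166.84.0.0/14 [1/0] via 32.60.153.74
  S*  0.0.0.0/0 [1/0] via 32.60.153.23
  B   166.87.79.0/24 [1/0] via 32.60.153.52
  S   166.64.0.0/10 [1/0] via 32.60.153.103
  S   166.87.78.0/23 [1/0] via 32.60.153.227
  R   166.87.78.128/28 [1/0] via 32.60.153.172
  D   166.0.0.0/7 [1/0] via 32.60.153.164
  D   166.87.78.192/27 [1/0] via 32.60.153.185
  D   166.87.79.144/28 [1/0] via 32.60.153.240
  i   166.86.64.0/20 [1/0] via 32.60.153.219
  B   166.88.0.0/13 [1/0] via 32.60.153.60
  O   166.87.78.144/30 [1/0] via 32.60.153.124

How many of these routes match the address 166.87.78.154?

Prefixes containing 166.87.78.154:
  0.0.0.0/0 (default, matches everything)
  166.0.0.0/7 (166.0.0.0 - 167.255.255.255)
  166.64.0.0/10 (166.64.0.0 - 166.127.255.255)
  166.84.0.0/14 (166.84.0.0 - 166.87.255.255)
  166.87.78.0/23 (166.87.78.0 - 166.87.79.255)
Total matching entries: 5.

5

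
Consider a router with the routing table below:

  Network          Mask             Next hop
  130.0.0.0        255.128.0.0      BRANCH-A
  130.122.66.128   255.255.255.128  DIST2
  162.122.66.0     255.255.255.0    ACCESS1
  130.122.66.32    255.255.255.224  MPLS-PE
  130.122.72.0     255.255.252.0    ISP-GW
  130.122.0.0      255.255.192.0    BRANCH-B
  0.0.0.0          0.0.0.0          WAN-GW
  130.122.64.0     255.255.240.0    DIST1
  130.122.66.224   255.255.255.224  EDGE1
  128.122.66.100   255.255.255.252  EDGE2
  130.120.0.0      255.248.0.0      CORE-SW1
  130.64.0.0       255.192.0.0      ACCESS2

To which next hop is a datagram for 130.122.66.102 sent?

Routes whose prefix contains 130.122.66.102:
  0.0.0.0/0 (default, matches everything) -> WAN-GW
  130.0.0.0/9 (130.0.0.0 - 130.127.255.255) -> BRANCH-A
  130.64.0.0/10 (130.64.0.0 - 130.127.255.255) -> ACCESS2
  130.120.0.0/13 (130.120.0.0 - 130.127.255.255) -> CORE-SW1
  130.122.64.0/20 (130.122.64.0 - 130.122.79.255) -> DIST1
More-specific entries that do NOT match:
  128.122.66.100/30 (128.122.66.100 - 128.122.66.103) does not contain 130.122.66.102
  130.122.66.32/27 (130.122.66.32 - 130.122.66.63) does not contain 130.122.66.102
  130.122.66.224/27 (130.122.66.224 - 130.122.66.255) does not contain 130.122.66.102
  130.122.66.128/25 (130.122.66.128 - 130.122.66.255) does not contain 130.122.66.102
  162.122.66.0/24 (162.122.66.0 - 162.122.66.255) does not contain 130.122.66.102
  130.122.72.0/22 (130.122.72.0 - 130.122.75.255) does not contain 130.122.66.102
Longest matching prefix is /20 -> next hop DIST1.

DIST1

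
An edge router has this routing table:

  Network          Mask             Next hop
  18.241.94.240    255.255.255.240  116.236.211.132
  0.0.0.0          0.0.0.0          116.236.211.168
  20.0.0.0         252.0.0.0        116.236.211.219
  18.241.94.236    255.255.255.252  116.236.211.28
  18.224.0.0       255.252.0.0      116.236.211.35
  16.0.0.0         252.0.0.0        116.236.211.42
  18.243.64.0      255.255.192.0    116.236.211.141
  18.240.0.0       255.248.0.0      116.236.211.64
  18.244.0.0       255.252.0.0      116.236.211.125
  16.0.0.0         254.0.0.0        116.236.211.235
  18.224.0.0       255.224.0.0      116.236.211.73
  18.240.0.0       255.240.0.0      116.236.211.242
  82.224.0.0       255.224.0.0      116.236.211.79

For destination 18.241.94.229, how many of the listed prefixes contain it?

5

Prefixes containing 18.241.94.229:
  0.0.0.0/0 (default, matches everything)
  16.0.0.0/6 (16.0.0.0 - 19.255.255.255)
  18.224.0.0/11 (18.224.0.0 - 18.255.255.255)
  18.240.0.0/12 (18.240.0.0 - 18.255.255.255)
  18.240.0.0/13 (18.240.0.0 - 18.247.255.255)
Total matching entries: 5.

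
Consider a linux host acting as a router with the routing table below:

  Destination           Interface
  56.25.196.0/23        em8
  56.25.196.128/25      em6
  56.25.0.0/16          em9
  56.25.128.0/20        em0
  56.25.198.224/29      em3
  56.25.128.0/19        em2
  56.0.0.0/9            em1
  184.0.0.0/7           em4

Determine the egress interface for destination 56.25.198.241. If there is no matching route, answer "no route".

em9

Routes whose prefix contains 56.25.198.241:
  56.0.0.0/9 (56.0.0.0 - 56.127.255.255) -> em1
  56.25.0.0/16 (56.25.0.0 - 56.25.255.255) -> em9
More-specific entries that do NOT match:
  56.25.198.224/29 (56.25.198.224 - 56.25.198.231) does not contain 56.25.198.241
  56.25.196.128/25 (56.25.196.128 - 56.25.196.255) does not contain 56.25.198.241
  56.25.196.0/23 (56.25.196.0 - 56.25.197.255) does not contain 56.25.198.241
  56.25.128.0/20 (56.25.128.0 - 56.25.143.255) does not contain 56.25.198.241
  56.25.128.0/19 (56.25.128.0 - 56.25.159.255) does not contain 56.25.198.241
Longest matching prefix is /16 -> interface em9.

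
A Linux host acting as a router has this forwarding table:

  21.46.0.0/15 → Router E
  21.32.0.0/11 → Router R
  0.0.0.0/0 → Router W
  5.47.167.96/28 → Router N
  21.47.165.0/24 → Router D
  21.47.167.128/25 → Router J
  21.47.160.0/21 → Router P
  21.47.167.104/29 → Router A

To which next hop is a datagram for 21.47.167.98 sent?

Routes whose prefix contains 21.47.167.98:
  0.0.0.0/0 (default, matches everything) -> Router W
  21.32.0.0/11 (21.32.0.0 - 21.63.255.255) -> Router R
  21.46.0.0/15 (21.46.0.0 - 21.47.255.255) -> Router E
  21.47.160.0/21 (21.47.160.0 - 21.47.167.255) -> Router P
More-specific entries that do NOT match:
  21.47.167.104/29 (21.47.167.104 - 21.47.167.111) does not contain 21.47.167.98
  5.47.167.96/28 (5.47.167.96 - 5.47.167.111) does not contain 21.47.167.98
  21.47.167.128/25 (21.47.167.128 - 21.47.167.255) does not contain 21.47.167.98
  21.47.165.0/24 (21.47.165.0 - 21.47.165.255) does not contain 21.47.167.98
Longest matching prefix is /21 -> next hop Router P.

Router P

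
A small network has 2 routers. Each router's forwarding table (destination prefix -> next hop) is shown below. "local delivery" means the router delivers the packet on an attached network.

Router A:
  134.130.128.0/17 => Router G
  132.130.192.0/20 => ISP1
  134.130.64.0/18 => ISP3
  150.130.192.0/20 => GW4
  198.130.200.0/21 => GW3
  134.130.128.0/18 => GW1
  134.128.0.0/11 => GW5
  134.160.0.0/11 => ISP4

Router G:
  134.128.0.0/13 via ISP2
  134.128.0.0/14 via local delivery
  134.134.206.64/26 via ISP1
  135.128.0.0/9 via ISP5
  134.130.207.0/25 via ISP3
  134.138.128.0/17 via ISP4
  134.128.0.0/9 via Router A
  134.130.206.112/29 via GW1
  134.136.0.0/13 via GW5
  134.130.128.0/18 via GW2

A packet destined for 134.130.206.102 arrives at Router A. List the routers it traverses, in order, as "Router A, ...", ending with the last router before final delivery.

Router A, Router G

At Router A: longest match for 134.130.206.102 is 134.130.128.0/17 -> Router G
At Router G: longest match for 134.130.206.102 is 134.128.0.0/14 -> local delivery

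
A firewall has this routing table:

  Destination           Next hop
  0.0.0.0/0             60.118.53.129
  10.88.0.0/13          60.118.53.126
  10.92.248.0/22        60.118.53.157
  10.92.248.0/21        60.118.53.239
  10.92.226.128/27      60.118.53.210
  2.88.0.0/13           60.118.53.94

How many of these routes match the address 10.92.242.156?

2

Prefixes containing 10.92.242.156:
  0.0.0.0/0 (default, matches everything)
  10.88.0.0/13 (10.88.0.0 - 10.95.255.255)
Total matching entries: 2.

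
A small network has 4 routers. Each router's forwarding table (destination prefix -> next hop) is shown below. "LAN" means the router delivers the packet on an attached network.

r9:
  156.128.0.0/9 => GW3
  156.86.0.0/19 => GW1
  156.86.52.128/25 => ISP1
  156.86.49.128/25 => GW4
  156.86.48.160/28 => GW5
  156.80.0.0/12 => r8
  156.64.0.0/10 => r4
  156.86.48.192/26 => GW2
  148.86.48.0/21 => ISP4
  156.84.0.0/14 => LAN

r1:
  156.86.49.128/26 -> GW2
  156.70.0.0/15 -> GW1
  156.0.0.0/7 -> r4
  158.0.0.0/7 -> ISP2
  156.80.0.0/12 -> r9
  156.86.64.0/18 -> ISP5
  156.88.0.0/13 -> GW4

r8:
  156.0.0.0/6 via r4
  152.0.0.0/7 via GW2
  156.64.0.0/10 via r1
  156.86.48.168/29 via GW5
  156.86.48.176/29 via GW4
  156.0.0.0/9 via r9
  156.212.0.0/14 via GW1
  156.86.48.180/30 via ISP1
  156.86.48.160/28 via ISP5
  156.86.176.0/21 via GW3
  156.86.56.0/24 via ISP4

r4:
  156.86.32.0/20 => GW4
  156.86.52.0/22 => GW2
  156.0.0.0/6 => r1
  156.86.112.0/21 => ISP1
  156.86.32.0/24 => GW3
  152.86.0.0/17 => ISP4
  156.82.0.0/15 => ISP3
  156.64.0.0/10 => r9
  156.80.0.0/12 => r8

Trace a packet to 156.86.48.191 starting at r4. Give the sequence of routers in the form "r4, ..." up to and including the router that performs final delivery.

At r4: longest match for 156.86.48.191 is 156.80.0.0/12 -> r8
At r8: longest match for 156.86.48.191 is 156.64.0.0/10 -> r1
At r1: longest match for 156.86.48.191 is 156.80.0.0/12 -> r9
At r9: longest match for 156.86.48.191 is 156.84.0.0/14 -> LAN

r4, r8, r1, r9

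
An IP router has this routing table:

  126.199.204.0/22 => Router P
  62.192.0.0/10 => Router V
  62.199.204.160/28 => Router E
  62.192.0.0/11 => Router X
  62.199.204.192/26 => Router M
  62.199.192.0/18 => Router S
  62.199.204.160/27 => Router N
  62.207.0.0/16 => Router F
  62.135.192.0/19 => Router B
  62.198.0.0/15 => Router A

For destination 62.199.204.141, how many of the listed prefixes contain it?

Prefixes containing 62.199.204.141:
  62.192.0.0/10 (62.192.0.0 - 62.255.255.255)
  62.192.0.0/11 (62.192.0.0 - 62.223.255.255)
  62.198.0.0/15 (62.198.0.0 - 62.199.255.255)
  62.199.192.0/18 (62.199.192.0 - 62.199.255.255)
Total matching entries: 4.

4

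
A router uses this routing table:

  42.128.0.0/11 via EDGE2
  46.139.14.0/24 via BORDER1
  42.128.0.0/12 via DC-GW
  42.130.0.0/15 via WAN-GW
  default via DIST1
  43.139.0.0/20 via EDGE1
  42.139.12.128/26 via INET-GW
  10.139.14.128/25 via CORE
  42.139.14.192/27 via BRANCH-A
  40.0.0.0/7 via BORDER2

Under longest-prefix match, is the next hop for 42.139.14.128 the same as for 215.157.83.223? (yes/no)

no

42.139.14.128: longest match 42.128.0.0/12 -> DC-GW
215.157.83.223: longest match 0.0.0.0/0 -> DIST1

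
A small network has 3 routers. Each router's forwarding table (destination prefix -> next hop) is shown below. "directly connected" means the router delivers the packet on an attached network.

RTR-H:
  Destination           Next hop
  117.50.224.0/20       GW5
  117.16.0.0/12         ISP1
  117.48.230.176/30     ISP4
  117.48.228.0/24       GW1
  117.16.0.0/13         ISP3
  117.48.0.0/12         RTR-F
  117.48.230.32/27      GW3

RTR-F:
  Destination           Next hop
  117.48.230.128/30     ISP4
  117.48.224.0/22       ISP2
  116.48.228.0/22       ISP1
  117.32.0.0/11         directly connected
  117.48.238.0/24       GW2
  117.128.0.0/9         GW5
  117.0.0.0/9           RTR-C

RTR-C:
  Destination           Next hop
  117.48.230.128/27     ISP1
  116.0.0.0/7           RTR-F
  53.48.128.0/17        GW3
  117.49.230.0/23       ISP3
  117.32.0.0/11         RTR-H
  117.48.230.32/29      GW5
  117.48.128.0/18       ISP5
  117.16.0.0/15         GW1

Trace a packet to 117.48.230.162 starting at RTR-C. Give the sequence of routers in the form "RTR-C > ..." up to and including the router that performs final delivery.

RTR-C > RTR-H > RTR-F

At RTR-C: longest match for 117.48.230.162 is 117.32.0.0/11 -> RTR-H
At RTR-H: longest match for 117.48.230.162 is 117.48.0.0/12 -> RTR-F
At RTR-F: longest match for 117.48.230.162 is 117.32.0.0/11 -> directly connected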